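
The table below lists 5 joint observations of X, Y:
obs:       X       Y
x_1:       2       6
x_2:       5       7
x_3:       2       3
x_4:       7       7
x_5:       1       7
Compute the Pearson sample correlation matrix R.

Step 1 — column means:
  mean(X) = (2 + 5 + 2 + 7 + 1) / 5 = 17/5 = 3.4
  mean(Y) = (6 + 7 + 3 + 7 + 7) / 5 = 30/5 = 6

Step 2 — sample variances and covariances s[i,j] = (1/(n-1)) · Σ_k (x_{k,i} - mean_i) · (x_{k,j} - mean_j), with n-1 = 4:
  s[X,X] = ((-1.4)·(-1.4) + (1.6)·(1.6) + (-1.4)·(-1.4) + (3.6)·(3.6) + (-2.4)·(-2.4)) / 4 = 25.2/4 = 6.3
  s[X,Y] = ((-1.4)·(0) + (1.6)·(1) + (-1.4)·(-3) + (3.6)·(1) + (-2.4)·(1)) / 4 = 7/4 = 1.75
  s[Y,Y] = ((0)·(0) + (1)·(1) + (-3)·(-3) + (1)·(1) + (1)·(1)) / 4 = 12/4 = 3
  Sample standard deviations s_i = √(s[i,i]):
  s(X) = √(6.3) = 2.51
  s(Y) = √(3) = 1.7321

Step 3 — r_{ij} = s_{ij} / (s_i · s_j):
  r[X,X] = 1 (diagonal).
  r[X,Y] = 1.75 / (2.51 · 1.7321) = 1.75 / 4.3474 = 0.4025
  r[Y,Y] = 1 (diagonal).

R is symmetric with unit diagonal. Assembling:

R = [[1, 0.4025],
 [0.4025, 1]]


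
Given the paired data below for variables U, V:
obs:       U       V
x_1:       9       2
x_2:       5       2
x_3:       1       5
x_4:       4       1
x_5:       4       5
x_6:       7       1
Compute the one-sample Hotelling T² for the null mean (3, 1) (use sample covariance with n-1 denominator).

Step 1 — sample mean vector:
  mean(U) = (9 + 5 + 1 + 4 + 4 + 7) / 6 = 30/6 = 5
  mean(V) = (2 + 2 + 5 + 1 + 5 + 1) / 6 = 16/6 = 2.6667
  x̄ = (5, 2.6667),  deviation x̄ - mu_0 = (5, 2.6667) - (3, 1) = (2, 1.6667).

Step 2 — sample covariance matrix, S[i,j] = (1/(n-1)) · Σ_k (x_{k,i} - mean_i) · (x_{k,j} - mean_j), divisor n-1 = 5:
  S[U,U] = ((4)·(4) + (0)·(0) + (-4)·(-4) + (-1)·(-1) + (-1)·(-1) + (2)·(2)) / 5 = 38/5 = 7.6
  S[U,V] = ((4)·(-0.6667) + (0)·(-0.6667) + (-4)·(2.3333) + (-1)·(-1.6667) + (-1)·(2.3333) + (2)·(-1.6667)) / 5 = -16/5 = -3.2
  S[V,V] = ((-0.6667)·(-0.6667) + (-0.6667)·(-0.6667) + (2.3333)·(2.3333) + (-1.6667)·(-1.6667) + (2.3333)·(2.3333) + (-1.6667)·(-1.6667)) / 5 = 17.3333/5 = 3.4667
  S = [[7.6, -3.2],
 [-3.2, 3.4667]].

Step 3 — invert S. det(S) = 7.6·3.4667 - (-3.2)² = 16.1067.
  S^{-1} = (1/det) · [[d, -b], [-b, a]] = [[0.2152, 0.1987],
 [0.1987, 0.4719]].

Step 4 — quadratic form (x̄ - mu_0)^T · S^{-1} · (x̄ - mu_0):
  S^{-1} · (x̄ - mu_0) = (0.7616, 1.1838),
  (x̄ - mu_0)^T · [...] = (2)·(0.7616) + (1.6667)·(1.1838) = 3.4961.

Step 5 — scale by n: T² = 6 · 3.4961 = 20.9768.

T² ≈ 20.9768


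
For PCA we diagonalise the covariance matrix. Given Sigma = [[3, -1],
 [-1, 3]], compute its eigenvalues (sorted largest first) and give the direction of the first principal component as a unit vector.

Step 1 — characteristic polynomial of 2×2 Sigma:
  det(Sigma - λI) = λ² - trace · λ + det = 0.
  trace = 3 + 3 = 6, det = 3·3 - (-1)² = 8.
Step 2 — discriminant:
  Δ = trace² - 4·det = 36 - 32 = 4.
Step 3 — eigenvalues:
  λ = (trace ± √Δ)/2 = (6 ± 2)/2,
  λ_1 = 4,  λ_2 = 2.

Step 4 — unit eigenvector for λ_1: solve (Sigma - λ_1 I)v = 0. First row:
  (3 - 4)·v_x + (-1)·v_y = 0, i.e. (-1)·v_x + (-1)·v_y = 0,
  so v ∝ (b, λ_1 - a) = (-1, 1); multiply by -1 so the first entry is positive: u = (1, -1).
  ||u|| = √((1)² + (-1)²) = √(2) ≈ 1.4142,
  v_1 = u/||u|| ≈ (0.7071, -0.7071) (||v_1|| = 1).

λ_1 = 4,  λ_2 = 2;  v_1 ≈ (0.7071, -0.7071)


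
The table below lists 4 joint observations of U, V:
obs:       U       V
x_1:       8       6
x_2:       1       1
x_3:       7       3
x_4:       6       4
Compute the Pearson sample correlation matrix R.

Step 1 — column means:
  mean(U) = (8 + 1 + 7 + 6) / 4 = 22/4 = 5.5
  mean(V) = (6 + 1 + 3 + 4) / 4 = 14/4 = 3.5

Step 2 — sample variances and covariances s[i,j] = (1/(n-1)) · Σ_k (x_{k,i} - mean_i) · (x_{k,j} - mean_j), with n-1 = 3:
  s[U,U] = ((2.5)·(2.5) + (-4.5)·(-4.5) + (1.5)·(1.5) + (0.5)·(0.5)) / 3 = 29/3 = 9.6667
  s[U,V] = ((2.5)·(2.5) + (-4.5)·(-2.5) + (1.5)·(-0.5) + (0.5)·(0.5)) / 3 = 17/3 = 5.6667
  s[V,V] = ((2.5)·(2.5) + (-2.5)·(-2.5) + (-0.5)·(-0.5) + (0.5)·(0.5)) / 3 = 13/3 = 4.3333
  Sample standard deviations s_i = √(s[i,i]):
  s(U) = √(9.6667) = 3.1091
  s(V) = √(4.3333) = 2.0817

Step 3 — r_{ij} = s_{ij} / (s_i · s_j):
  r[U,U] = 1 (diagonal).
  r[U,V] = 5.6667 / (3.1091 · 2.0817) = 5.6667 / 6.4722 = 0.8755
  r[V,V] = 1 (diagonal).

R is symmetric with unit diagonal. Assembling:

R = [[1, 0.8755],
 [0.8755, 1]]


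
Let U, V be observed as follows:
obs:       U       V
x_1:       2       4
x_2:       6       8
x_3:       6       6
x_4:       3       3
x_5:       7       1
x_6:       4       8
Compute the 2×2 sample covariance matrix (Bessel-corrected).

Step 1 — column means:
  mean(U) = (2 + 6 + 6 + 3 + 7 + 4) / 6 = 28/6 = 4.6667
  mean(V) = (4 + 8 + 6 + 3 + 1 + 8) / 6 = 30/6 = 5

Step 2 — sample covariance S[i,j] = (1/(n-1)) · Σ_k (x_{k,i} - mean_i) · (x_{k,j} - mean_j), with n-1 = 5.
  S[U,U] = ((-2.6667)·(-2.6667) + (1.3333)·(1.3333) + (1.3333)·(1.3333) + (-1.6667)·(-1.6667) + (2.3333)·(2.3333) + (-0.6667)·(-0.6667)) / 5 = 19.3333/5 = 3.8667
  S[U,V] = ((-2.6667)·(-1) + (1.3333)·(3) + (1.3333)·(1) + (-1.6667)·(-2) + (2.3333)·(-4) + (-0.6667)·(3)) / 5 = 0/5 = 0
  S[V,V] = ((-1)·(-1) + (3)·(3) + (1)·(1) + (-2)·(-2) + (-4)·(-4) + (3)·(3)) / 5 = 40/5 = 8

S is symmetric (S[j,i] = S[i,j]). Assembling:

S = [[3.8667, 0],
 [0, 8]]


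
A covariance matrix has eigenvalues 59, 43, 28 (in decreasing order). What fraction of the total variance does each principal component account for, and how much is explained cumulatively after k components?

Step 1 — total variance = trace(Sigma) = Σ λ_i = 59 + 43 + 28 = 130.

Step 2 — fraction explained by component i = λ_i / Σ λ:
  PC1: 59/130 = 0.4538
  PC2: 43/130 = 0.3308
  PC3: 28/130 = 0.2154

Step 3 — cumulative fraction after k components = (λ_1 + ... + λ_k) / Σ λ:
  k = 1: 59/130 = 0.4538
  k = 2: (59 + 43)/130 = 102/130 = 0.7846
  k = 3: (59 + 43 + 28)/130 = 130/130 = 1

Summary (fraction, with percent):

explained: PC1 0.4538 (45.38%), PC2 0.3308 (33.08%), PC3 0.2154 (21.54%);  cumulative: 0.4538, 0.7846, 1


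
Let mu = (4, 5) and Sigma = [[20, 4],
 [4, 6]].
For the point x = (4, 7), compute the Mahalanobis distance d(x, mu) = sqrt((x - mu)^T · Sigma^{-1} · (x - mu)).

Step 1 — centre the observation: (x - mu) = (0, 2).

Step 2 — invert Sigma. det(Sigma) = 20·6 - (4)² = 104.
  Sigma^{-1} = (1/det) · [[d, -b], [-b, a]] = [[0.0577, -0.0385],
 [-0.0385, 0.1923]].

Step 3 — form the quadratic (x - mu)^T · Sigma^{-1} · (x - mu):
  Sigma^{-1} · (x - mu) = (-0.0769, 0.3846).
  (x - mu)^T · [Sigma^{-1} · (x - mu)] = (0)·(-0.0769) + (2)·(0.3846) = 0.7692.

Step 4 — take square root: d = √(0.7692) ≈ 0.8771.

d(x, mu) = √(0.7692) ≈ 0.8771


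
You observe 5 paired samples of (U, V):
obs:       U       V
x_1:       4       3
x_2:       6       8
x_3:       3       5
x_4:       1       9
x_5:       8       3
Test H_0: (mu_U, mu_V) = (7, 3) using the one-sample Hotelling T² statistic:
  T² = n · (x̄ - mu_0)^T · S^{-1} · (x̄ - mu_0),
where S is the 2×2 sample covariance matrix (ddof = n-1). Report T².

Step 1 — sample mean vector:
  mean(U) = (4 + 6 + 3 + 1 + 8) / 5 = 22/5 = 4.4
  mean(V) = (3 + 8 + 5 + 9 + 3) / 5 = 28/5 = 5.6
  x̄ = (4.4, 5.6),  deviation x̄ - mu_0 = (4.4, 5.6) - (7, 3) = (-2.6, 2.6).

Step 2 — sample covariance matrix, S[i,j] = (1/(n-1)) · Σ_k (x_{k,i} - mean_i) · (x_{k,j} - mean_j), divisor n-1 = 4:
  S[U,U] = ((-0.4)·(-0.4) + (1.6)·(1.6) + (-1.4)·(-1.4) + (-3.4)·(-3.4) + (3.6)·(3.6)) / 4 = 29.2/4 = 7.3
  S[U,V] = ((-0.4)·(-2.6) + (1.6)·(2.4) + (-1.4)·(-0.6) + (-3.4)·(3.4) + (3.6)·(-2.6)) / 4 = -15.2/4 = -3.8
  S[V,V] = ((-2.6)·(-2.6) + (2.4)·(2.4) + (-0.6)·(-0.6) + (3.4)·(3.4) + (-2.6)·(-2.6)) / 4 = 31.2/4 = 7.8
  S = [[7.3, -3.8],
 [-3.8, 7.8]].

Step 3 — invert S. det(S) = 7.3·7.8 - (-3.8)² = 42.5.
  S^{-1} = (1/det) · [[d, -b], [-b, a]] = [[0.1835, 0.0894],
 [0.0894, 0.1718]].

Step 4 — quadratic form (x̄ - mu_0)^T · S^{-1} · (x̄ - mu_0):
  S^{-1} · (x̄ - mu_0) = (-0.2447, 0.2141),
  (x̄ - mu_0)^T · [...] = (-2.6)·(-0.2447) + (2.6)·(0.2141) = 1.1929.

Step 5 — scale by n: T² = 5 · 1.1929 = 5.9647.

T² ≈ 5.9647


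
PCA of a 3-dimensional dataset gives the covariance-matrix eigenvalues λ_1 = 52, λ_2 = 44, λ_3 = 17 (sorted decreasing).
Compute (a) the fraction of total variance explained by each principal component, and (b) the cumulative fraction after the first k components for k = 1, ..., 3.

Step 1 — total variance = trace(Sigma) = Σ λ_i = 52 + 44 + 17 = 113.

Step 2 — fraction explained by component i = λ_i / Σ λ:
  PC1: 52/113 = 0.4602
  PC2: 44/113 = 0.3894
  PC3: 17/113 = 0.1504

Step 3 — cumulative fraction after k components = (λ_1 + ... + λ_k) / Σ λ:
  k = 1: 52/113 = 0.4602
  k = 2: (52 + 44)/113 = 96/113 = 0.8496
  k = 3: (52 + 44 + 17)/113 = 113/113 = 1

Summary (fraction, with percent):

explained: PC1 0.4602 (46.02%), PC2 0.3894 (38.94%), PC3 0.1504 (15.04%);  cumulative: 0.4602, 0.8496, 1


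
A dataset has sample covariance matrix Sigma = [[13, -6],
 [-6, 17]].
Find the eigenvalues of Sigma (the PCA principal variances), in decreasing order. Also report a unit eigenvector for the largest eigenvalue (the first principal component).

Step 1 — characteristic polynomial of 2×2 Sigma:
  det(Sigma - λI) = λ² - trace · λ + det = 0.
  trace = 13 + 17 = 30, det = 13·17 - (-6)² = 185.
Step 2 — discriminant:
  Δ = trace² - 4·det = 900 - 740 = 160.
Step 3 — eigenvalues:
  λ = (trace ± √Δ)/2 = (30 ± 12.6491)/2,
  λ_1 = 21.3246,  λ_2 = 8.6754.

Step 4 — unit eigenvector for λ_1: solve (Sigma - λ_1 I)v = 0. First row:
  (13 - 21.3246)·v_x + (-6)·v_y = 0, i.e. (-8.3246)·v_x + (-6)·v_y = 0,
  so v ∝ (b, λ_1 - a) = (-6, 8.3246); multiply by -1 so the first entry is positive: u = (6, -8.3246).
  ||u|| = √((6)² + (-8.3246)²) = √(105.2982) ≈ 10.2615,
  v_1 = u/||u|| ≈ (0.5847, -0.8112) (||v_1|| = 1).

λ_1 = 21.3246,  λ_2 = 8.6754;  v_1 ≈ (0.5847, -0.8112)


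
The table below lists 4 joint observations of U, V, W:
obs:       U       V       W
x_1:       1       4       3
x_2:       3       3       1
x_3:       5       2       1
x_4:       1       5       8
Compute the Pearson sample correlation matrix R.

Step 1 — column means:
  mean(U) = (1 + 3 + 5 + 1) / 4 = 10/4 = 2.5
  mean(V) = (4 + 3 + 2 + 5) / 4 = 14/4 = 3.5
  mean(W) = (3 + 1 + 1 + 8) / 4 = 13/4 = 3.25

Step 2 — sample variances and covariances s[i,j] = (1/(n-1)) · Σ_k (x_{k,i} - mean_i) · (x_{k,j} - mean_j), with n-1 = 3:
  s[U,U] = ((-1.5)·(-1.5) + (0.5)·(0.5) + (2.5)·(2.5) + (-1.5)·(-1.5)) / 3 = 11/3 = 3.6667
  s[U,V] = ((-1.5)·(0.5) + (0.5)·(-0.5) + (2.5)·(-1.5) + (-1.5)·(1.5)) / 3 = -7/3 = -2.3333
  s[U,W] = ((-1.5)·(-0.25) + (0.5)·(-2.25) + (2.5)·(-2.25) + (-1.5)·(4.75)) / 3 = -13.5/3 = -4.5
  s[V,V] = ((0.5)·(0.5) + (-0.5)·(-0.5) + (-1.5)·(-1.5) + (1.5)·(1.5)) / 3 = 5/3 = 1.6667
  s[V,W] = ((0.5)·(-0.25) + (-0.5)·(-2.25) + (-1.5)·(-2.25) + (1.5)·(4.75)) / 3 = 11.5/3 = 3.8333
  s[W,W] = ((-0.25)·(-0.25) + (-2.25)·(-2.25) + (-2.25)·(-2.25) + (4.75)·(4.75)) / 3 = 32.75/3 = 10.9167
  Sample standard deviations s_i = √(s[i,i]):
  s(U) = √(3.6667) = 1.9149
  s(V) = √(1.6667) = 1.291
  s(W) = √(10.9167) = 3.304

Step 3 — r_{ij} = s_{ij} / (s_i · s_j):
  r[U,U] = 1 (diagonal).
  r[U,V] = -2.3333 / (1.9149 · 1.291) = -2.3333 / 2.4721 = -0.9439
  r[U,W] = -4.5 / (1.9149 · 3.304) = -4.5 / 6.3268 = -0.7113
  r[V,V] = 1 (diagonal).
  r[V,W] = 3.8333 / (1.291 · 3.304) = 3.8333 / 4.2655 = 0.8987
  r[W,W] = 1 (diagonal).

R is symmetric with unit diagonal. Assembling:

R = [[1, -0.9439, -0.7113],
 [-0.9439, 1, 0.8987],
 [-0.7113, 0.8987, 1]]


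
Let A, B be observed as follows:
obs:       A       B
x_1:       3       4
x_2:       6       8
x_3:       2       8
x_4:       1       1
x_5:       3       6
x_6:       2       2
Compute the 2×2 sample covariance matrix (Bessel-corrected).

Step 1 — column means:
  mean(A) = (3 + 6 + 2 + 1 + 3 + 2) / 6 = 17/6 = 2.8333
  mean(B) = (4 + 8 + 8 + 1 + 6 + 2) / 6 = 29/6 = 4.8333

Step 2 — sample covariance S[i,j] = (1/(n-1)) · Σ_k (x_{k,i} - mean_i) · (x_{k,j} - mean_j), with n-1 = 5.
  S[A,A] = ((0.1667)·(0.1667) + (3.1667)·(3.1667) + (-0.8333)·(-0.8333) + (-1.8333)·(-1.8333) + (0.1667)·(0.1667) + (-0.8333)·(-0.8333)) / 5 = 14.8333/5 = 2.9667
  S[A,B] = ((0.1667)·(-0.8333) + (3.1667)·(3.1667) + (-0.8333)·(3.1667) + (-1.8333)·(-3.8333) + (0.1667)·(1.1667) + (-0.8333)·(-2.8333)) / 5 = 16.8333/5 = 3.3667
  S[B,B] = ((-0.8333)·(-0.8333) + (3.1667)·(3.1667) + (3.1667)·(3.1667) + (-3.8333)·(-3.8333) + (1.1667)·(1.1667) + (-2.8333)·(-2.8333)) / 5 = 44.8333/5 = 8.9667

S is symmetric (S[j,i] = S[i,j]). Assembling:

S = [[2.9667, 3.3667],
 [3.3667, 8.9667]]


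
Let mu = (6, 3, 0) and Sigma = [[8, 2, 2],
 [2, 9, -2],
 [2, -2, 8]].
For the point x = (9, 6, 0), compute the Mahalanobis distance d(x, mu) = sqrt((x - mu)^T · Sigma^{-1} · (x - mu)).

Step 1 — centre the observation: (x - mu) = (3, 3, 0).

Step 2 — invert Sigma (cofactor / det for 3×3, or solve directly):
  Sigma^{-1} = [[0.1478, -0.0435, -0.0478],
 [-0.0435, 0.1304, 0.0435],
 [-0.0478, 0.0435, 0.1478]].

Step 3 — form the quadratic (x - mu)^T · Sigma^{-1} · (x - mu):
  Sigma^{-1} · (x - mu) = (0.313, 0.2609, -0.013).
  (x - mu)^T · [Sigma^{-1} · (x - mu)] = (3)·(0.313) + (3)·(0.2609) + (0)·(-0.013) = 1.7217.

Step 4 — take square root: d = √(1.7217) ≈ 1.3122.

d(x, mu) = √(1.7217) ≈ 1.3122


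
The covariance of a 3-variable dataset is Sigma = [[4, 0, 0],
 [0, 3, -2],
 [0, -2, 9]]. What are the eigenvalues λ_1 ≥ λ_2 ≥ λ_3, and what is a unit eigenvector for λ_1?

Step 1 — characteristic polynomial p(λ) = det(λI - Sigma) = λ³ - tr·λ² + c_1·λ - det, where tr = trace, c_1 = sum of the principal 2×2 minors, det = det(Sigma):
  tr = 4 + 3 + 9 = 16,
  c_1 = (4·3 - (0)²) + (4·9 - (0)²) + (3·9 - (-2)²) = 12 + 36 + 23 = 71,
  det = 4·(3·9 - (-2)²) - (0)·((0)·9 - (-2)·(0)) + (0)·((0)·(-2) - 3·(0)) = 4·(23) - (0)·(0) + (0)·(0) = 92.
  So p(λ) = λ³ - 16λ² + 71λ - 92.
Step 2 — look for an integer root (rational root theorem: any rational root is an integer divisor of 92). Testing λ = 4:
  p(4) = 64 - 256 + 284 - 92 = 0  ✓
  Dividing out (λ - 4): p(λ) = (λ - 4)(λ² - 12λ + 23).
Step 3 — remaining eigenvalues from the quadratic λ² - 12λ + 23 = 0:
  Δ = 12² - 4·23 = 144 - 92 = 52,  λ = (12 ± √52)/2 = (12 ± 7.2111)/2 ≈ 9.6056 or 2.3944.
  Sorted: λ_1 = 9.6056,  λ_2 = 4,  λ_3 = 2.3944  (check: sum = 16 = tr ✓).

Step 4 — unit eigenvector for λ_1 ≈ 9.6056: v spans the null space of (Sigma - λ_1 I), whose rows are
  r_1 = (-5.6056, 0, 0),  r_2 = (0, -6.6056, -2),  r_3 = (0, -2, -0.6056).
  v is orthogonal to every row, so take v ∝ r_1 × r_2 = ((0)·(-2) - (0)·(-6.6056), (0)·(0) - (-5.6056)·(-2), (-5.6056)·(-6.6056) - (0)·(0)) ≈ (0, -11.2111, 37.0278).
  Rescale (multiply by -1 so the first nonzero entry is positive): u = (0, 11.2111, -37.0278).
  ||u|| = √((0)² + (11.2111)² + (-37.0278)²) = √(1496.7436) ≈ 38.6878,  v_1 = u/||u|| ≈ (0, 0.2898, -0.9571) (||v_1|| = 1).

λ_1 = 9.6056,  λ_2 = 4,  λ_3 = 2.3944;  v_1 ≈ (0, 0.2898, -0.9571)


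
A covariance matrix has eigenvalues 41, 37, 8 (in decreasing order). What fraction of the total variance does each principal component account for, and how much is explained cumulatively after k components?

Step 1 — total variance = trace(Sigma) = Σ λ_i = 41 + 37 + 8 = 86.

Step 2 — fraction explained by component i = λ_i / Σ λ:
  PC1: 41/86 = 0.4767
  PC2: 37/86 = 0.4302
  PC3: 8/86 = 0.093

Step 3 — cumulative fraction after k components = (λ_1 + ... + λ_k) / Σ λ:
  k = 1: 41/86 = 0.4767
  k = 2: (41 + 37)/86 = 78/86 = 0.907
  k = 3: (41 + 37 + 8)/86 = 86/86 = 1

Summary (fraction, with percent):

explained: PC1 0.4767 (47.67%), PC2 0.4302 (43.02%), PC3 0.093 (9.3%);  cumulative: 0.4767, 0.907, 1


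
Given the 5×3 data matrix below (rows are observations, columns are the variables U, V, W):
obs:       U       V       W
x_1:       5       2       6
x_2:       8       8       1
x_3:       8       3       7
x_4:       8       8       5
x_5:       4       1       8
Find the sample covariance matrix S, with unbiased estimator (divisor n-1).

Step 1 — column means:
  mean(U) = (5 + 8 + 8 + 8 + 4) / 5 = 33/5 = 6.6
  mean(V) = (2 + 8 + 3 + 8 + 1) / 5 = 22/5 = 4.4
  mean(W) = (6 + 1 + 7 + 5 + 8) / 5 = 27/5 = 5.4

Step 2 — sample covariance S[i,j] = (1/(n-1)) · Σ_k (x_{k,i} - mean_i) · (x_{k,j} - mean_j), with n-1 = 4.
  S[U,U] = ((-1.6)·(-1.6) + (1.4)·(1.4) + (1.4)·(1.4) + (1.4)·(1.4) + (-2.6)·(-2.6)) / 4 = 15.2/4 = 3.8
  S[U,V] = ((-1.6)·(-2.4) + (1.4)·(3.6) + (1.4)·(-1.4) + (1.4)·(3.6) + (-2.6)·(-3.4)) / 4 = 20.8/4 = 5.2
  S[U,W] = ((-1.6)·(0.6) + (1.4)·(-4.4) + (1.4)·(1.6) + (1.4)·(-0.4) + (-2.6)·(2.6)) / 4 = -12.2/4 = -3.05
  S[V,V] = ((-2.4)·(-2.4) + (3.6)·(3.6) + (-1.4)·(-1.4) + (3.6)·(3.6) + (-3.4)·(-3.4)) / 4 = 45.2/4 = 11.3
  S[V,W] = ((-2.4)·(0.6) + (3.6)·(-4.4) + (-1.4)·(1.6) + (3.6)·(-0.4) + (-3.4)·(2.6)) / 4 = -29.8/4 = -7.45
  S[W,W] = ((0.6)·(0.6) + (-4.4)·(-4.4) + (1.6)·(1.6) + (-0.4)·(-0.4) + (2.6)·(2.6)) / 4 = 29.2/4 = 7.3

S is symmetric (S[j,i] = S[i,j]). Assembling:

S = [[3.8, 5.2, -3.05],
 [5.2, 11.3, -7.45],
 [-3.05, -7.45, 7.3]]


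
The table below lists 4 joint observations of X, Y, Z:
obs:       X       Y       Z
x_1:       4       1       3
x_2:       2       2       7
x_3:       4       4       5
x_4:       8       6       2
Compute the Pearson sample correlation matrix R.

Step 1 — column means:
  mean(X) = (4 + 2 + 4 + 8) / 4 = 18/4 = 4.5
  mean(Y) = (1 + 2 + 4 + 6) / 4 = 13/4 = 3.25
  mean(Z) = (3 + 7 + 5 + 2) / 4 = 17/4 = 4.25

Step 2 — sample variances and covariances s[i,j] = (1/(n-1)) · Σ_k (x_{k,i} - mean_i) · (x_{k,j} - mean_j), with n-1 = 3:
  s[X,X] = ((-0.5)·(-0.5) + (-2.5)·(-2.5) + (-0.5)·(-0.5) + (3.5)·(3.5)) / 3 = 19/3 = 6.3333
  s[X,Y] = ((-0.5)·(-2.25) + (-2.5)·(-1.25) + (-0.5)·(0.75) + (3.5)·(2.75)) / 3 = 13.5/3 = 4.5
  s[X,Z] = ((-0.5)·(-1.25) + (-2.5)·(2.75) + (-0.5)·(0.75) + (3.5)·(-2.25)) / 3 = -14.5/3 = -4.8333
  s[Y,Y] = ((-2.25)·(-2.25) + (-1.25)·(-1.25) + (0.75)·(0.75) + (2.75)·(2.75)) / 3 = 14.75/3 = 4.9167
  s[Y,Z] = ((-2.25)·(-1.25) + (-1.25)·(2.75) + (0.75)·(0.75) + (2.75)·(-2.25)) / 3 = -6.25/3 = -2.0833
  s[Z,Z] = ((-1.25)·(-1.25) + (2.75)·(2.75) + (0.75)·(0.75) + (-2.25)·(-2.25)) / 3 = 14.75/3 = 4.9167
  Sample standard deviations s_i = √(s[i,i]):
  s(X) = √(6.3333) = 2.5166
  s(Y) = √(4.9167) = 2.2174
  s(Z) = √(4.9167) = 2.2174

Step 3 — r_{ij} = s_{ij} / (s_i · s_j):
  r[X,X] = 1 (diagonal).
  r[X,Y] = 4.5 / (2.5166 · 2.2174) = 4.5 / 5.5802 = 0.8064
  r[X,Z] = -4.8333 / (2.5166 · 2.2174) = -4.8333 / 5.5802 = -0.8662
  r[Y,Y] = 1 (diagonal).
  r[Y,Z] = -2.0833 / (2.2174 · 2.2174) = -2.0833 / 4.9167 = -0.4237
  r[Z,Z] = 1 (diagonal).

R is symmetric with unit diagonal. Assembling:

R = [[1, 0.8064, -0.8662],
 [0.8064, 1, -0.4237],
 [-0.8662, -0.4237, 1]]


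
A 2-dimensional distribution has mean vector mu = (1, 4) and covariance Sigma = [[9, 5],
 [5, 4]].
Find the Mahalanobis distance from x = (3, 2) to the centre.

Step 1 — centre the observation: (x - mu) = (2, -2).

Step 2 — invert Sigma. det(Sigma) = 9·4 - (5)² = 11.
  Sigma^{-1} = (1/det) · [[d, -b], [-b, a]] = [[0.3636, -0.4545],
 [-0.4545, 0.8182]].

Step 3 — form the quadratic (x - mu)^T · Sigma^{-1} · (x - mu):
  Sigma^{-1} · (x - mu) = (1.6364, -2.5455).
  (x - mu)^T · [Sigma^{-1} · (x - mu)] = (2)·(1.6364) + (-2)·(-2.5455) = 8.3636.

Step 4 — take square root: d = √(8.3636) ≈ 2.892.

d(x, mu) = √(8.3636) ≈ 2.892


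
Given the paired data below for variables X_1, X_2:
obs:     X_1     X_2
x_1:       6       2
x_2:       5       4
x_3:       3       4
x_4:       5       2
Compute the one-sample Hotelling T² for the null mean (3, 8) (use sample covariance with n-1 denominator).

Step 1 — sample mean vector:
  mean(X_1) = (6 + 5 + 3 + 5) / 4 = 19/4 = 4.75
  mean(X_2) = (2 + 4 + 4 + 2) / 4 = 12/4 = 3
  x̄ = (4.75, 3),  deviation x̄ - mu_0 = (4.75, 3) - (3, 8) = (1.75, -5).

Step 2 — sample covariance matrix, S[i,j] = (1/(n-1)) · Σ_k (x_{k,i} - mean_i) · (x_{k,j} - mean_j), divisor n-1 = 3:
  S[X_1,X_1] = ((1.25)·(1.25) + (0.25)·(0.25) + (-1.75)·(-1.75) + (0.25)·(0.25)) / 3 = 4.75/3 = 1.5833
  S[X_1,X_2] = ((1.25)·(-1) + (0.25)·(1) + (-1.75)·(1) + (0.25)·(-1)) / 3 = -3/3 = -1
  S[X_2,X_2] = ((-1)·(-1) + (1)·(1) + (1)·(1) + (-1)·(-1)) / 3 = 4/3 = 1.3333
  S = [[1.5833, -1],
 [-1, 1.3333]].

Step 3 — invert S. det(S) = 1.5833·1.3333 - (-1)² = 1.1111.
  S^{-1} = (1/det) · [[d, -b], [-b, a]] = [[1.2, 0.9],
 [0.9, 1.425]].

Step 4 — quadratic form (x̄ - mu_0)^T · S^{-1} · (x̄ - mu_0):
  S^{-1} · (x̄ - mu_0) = (-2.4, -5.55),
  (x̄ - mu_0)^T · [...] = (1.75)·(-2.4) + (-5)·(-5.55) = 23.55.

Step 5 — scale by n: T² = 4 · 23.55 = 94.2.

T² ≈ 94.2


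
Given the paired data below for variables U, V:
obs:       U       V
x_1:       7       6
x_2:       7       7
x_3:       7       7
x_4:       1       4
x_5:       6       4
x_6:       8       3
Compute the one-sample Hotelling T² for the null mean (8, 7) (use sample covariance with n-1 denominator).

Step 1 — sample mean vector:
  mean(U) = (7 + 7 + 7 + 1 + 6 + 8) / 6 = 36/6 = 6
  mean(V) = (6 + 7 + 7 + 4 + 4 + 3) / 6 = 31/6 = 5.1667
  x̄ = (6, 5.1667),  deviation x̄ - mu_0 = (6, 5.1667) - (8, 7) = (-2, -1.8333).

Step 2 — sample covariance matrix, S[i,j] = (1/(n-1)) · Σ_k (x_{k,i} - mean_i) · (x_{k,j} - mean_j), divisor n-1 = 5:
  S[U,U] = ((1)·(1) + (1)·(1) + (1)·(1) + (-5)·(-5) + (0)·(0) + (2)·(2)) / 5 = 32/5 = 6.4
  S[U,V] = ((1)·(0.8333) + (1)·(1.8333) + (1)·(1.8333) + (-5)·(-1.1667) + (0)·(-1.1667) + (2)·(-2.1667)) / 5 = 6/5 = 1.2
  S[V,V] = ((0.8333)·(0.8333) + (1.8333)·(1.8333) + (1.8333)·(1.8333) + (-1.1667)·(-1.1667) + (-1.1667)·(-1.1667) + (-2.1667)·(-2.1667)) / 5 = 14.8333/5 = 2.9667
  S = [[6.4, 1.2],
 [1.2, 2.9667]].

Step 3 — invert S. det(S) = 6.4·2.9667 - (1.2)² = 17.5467.
  S^{-1} = (1/det) · [[d, -b], [-b, a]] = [[0.1691, -0.0684],
 [-0.0684, 0.3647]].

Step 4 — quadratic form (x̄ - mu_0)^T · S^{-1} · (x̄ - mu_0):
  S^{-1} · (x̄ - mu_0) = (-0.2128, -0.5319),
  (x̄ - mu_0)^T · [...] = (-2)·(-0.2128) + (-1.8333)·(-0.5319) = 1.4007.

Step 5 — scale by n: T² = 6 · 1.4007 = 8.4043.

T² ≈ 8.4043


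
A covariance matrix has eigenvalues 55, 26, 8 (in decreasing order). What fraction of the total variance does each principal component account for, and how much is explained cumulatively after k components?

Step 1 — total variance = trace(Sigma) = Σ λ_i = 55 + 26 + 8 = 89.

Step 2 — fraction explained by component i = λ_i / Σ λ:
  PC1: 55/89 = 0.618
  PC2: 26/89 = 0.2921
  PC3: 8/89 = 0.0899

Step 3 — cumulative fraction after k components = (λ_1 + ... + λ_k) / Σ λ:
  k = 1: 55/89 = 0.618
  k = 2: (55 + 26)/89 = 81/89 = 0.9101
  k = 3: (55 + 26 + 8)/89 = 89/89 = 1

Summary (fraction, with percent):

explained: PC1 0.618 (61.8%), PC2 0.2921 (29.21%), PC3 0.0899 (8.99%);  cumulative: 0.618, 0.9101, 1


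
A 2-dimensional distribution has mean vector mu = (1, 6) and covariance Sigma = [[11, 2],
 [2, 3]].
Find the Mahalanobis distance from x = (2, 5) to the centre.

Step 1 — centre the observation: (x - mu) = (1, -1).

Step 2 — invert Sigma. det(Sigma) = 11·3 - (2)² = 29.
  Sigma^{-1} = (1/det) · [[d, -b], [-b, a]] = [[0.1034, -0.069],
 [-0.069, 0.3793]].

Step 3 — form the quadratic (x - mu)^T · Sigma^{-1} · (x - mu):
  Sigma^{-1} · (x - mu) = (0.1724, -0.4483).
  (x - mu)^T · [Sigma^{-1} · (x - mu)] = (1)·(0.1724) + (-1)·(-0.4483) = 0.6207.

Step 4 — take square root: d = √(0.6207) ≈ 0.7878.

d(x, mu) = √(0.6207) ≈ 0.7878


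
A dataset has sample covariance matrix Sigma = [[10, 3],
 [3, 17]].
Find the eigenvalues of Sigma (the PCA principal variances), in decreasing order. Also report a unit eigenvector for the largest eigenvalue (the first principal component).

Step 1 — characteristic polynomial of 2×2 Sigma:
  det(Sigma - λI) = λ² - trace · λ + det = 0.
  trace = 10 + 17 = 27, det = 10·17 - (3)² = 161.
Step 2 — discriminant:
  Δ = trace² - 4·det = 729 - 644 = 85.
Step 3 — eigenvalues:
  λ = (trace ± √Δ)/2 = (27 ± 9.2195)/2,
  λ_1 = 18.1098,  λ_2 = 8.8902.

Step 4 — unit eigenvector for λ_1: solve (Sigma - λ_1 I)v = 0. First row:
  (10 - 18.1098)·v_x + (3)·v_y = 0, i.e. (-8.1098)·v_x + (3)·v_y = 0,
  so v ∝ (b, λ_1 - a) = (3, 8.1098) = u.
  ||u|| = √((3)² + (8.1098)²) = √(74.7684) ≈ 8.6469,
  v_1 = u/||u|| ≈ (0.3469, 0.9379) (||v_1|| = 1).

λ_1 = 18.1098,  λ_2 = 8.8902;  v_1 ≈ (0.3469, 0.9379)


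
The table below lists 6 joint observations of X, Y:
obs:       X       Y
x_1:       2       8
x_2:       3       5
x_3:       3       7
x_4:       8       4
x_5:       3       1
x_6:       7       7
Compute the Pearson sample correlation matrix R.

Step 1 — column means:
  mean(X) = (2 + 3 + 3 + 8 + 3 + 7) / 6 = 26/6 = 4.3333
  mean(Y) = (8 + 5 + 7 + 4 + 1 + 7) / 6 = 32/6 = 5.3333

Step 2 — sample variances and covariances s[i,j] = (1/(n-1)) · Σ_k (x_{k,i} - mean_i) · (x_{k,j} - mean_j), with n-1 = 5:
  s[X,X] = ((-2.3333)·(-2.3333) + (-1.3333)·(-1.3333) + (-1.3333)·(-1.3333) + (3.6667)·(3.6667) + (-1.3333)·(-1.3333) + (2.6667)·(2.6667)) / 5 = 31.3333/5 = 6.2667
  s[X,Y] = ((-2.3333)·(2.6667) + (-1.3333)·(-0.3333) + (-1.3333)·(1.6667) + (3.6667)·(-1.3333) + (-1.3333)·(-4.3333) + (2.6667)·(1.6667)) / 5 = -2.6667/5 = -0.5333
  s[Y,Y] = ((2.6667)·(2.6667) + (-0.3333)·(-0.3333) + (1.6667)·(1.6667) + (-1.3333)·(-1.3333) + (-4.3333)·(-4.3333) + (1.6667)·(1.6667)) / 5 = 33.3333/5 = 6.6667
  Sample standard deviations s_i = √(s[i,i]):
  s(X) = √(6.2667) = 2.5033
  s(Y) = √(6.6667) = 2.582

Step 3 — r_{ij} = s_{ij} / (s_i · s_j):
  r[X,X] = 1 (diagonal).
  r[X,Y] = -0.5333 / (2.5033 · 2.582) = -0.5333 / 6.4636 = -0.0825
  r[Y,Y] = 1 (diagonal).

R is symmetric with unit diagonal. Assembling:

R = [[1, -0.0825],
 [-0.0825, 1]]


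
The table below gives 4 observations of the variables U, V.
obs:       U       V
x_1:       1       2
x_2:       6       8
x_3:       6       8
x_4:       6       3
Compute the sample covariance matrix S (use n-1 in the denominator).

Step 1 — column means:
  mean(U) = (1 + 6 + 6 + 6) / 4 = 19/4 = 4.75
  mean(V) = (2 + 8 + 8 + 3) / 4 = 21/4 = 5.25

Step 2 — sample covariance S[i,j] = (1/(n-1)) · Σ_k (x_{k,i} - mean_i) · (x_{k,j} - mean_j), with n-1 = 3.
  S[U,U] = ((-3.75)·(-3.75) + (1.25)·(1.25) + (1.25)·(1.25) + (1.25)·(1.25)) / 3 = 18.75/3 = 6.25
  S[U,V] = ((-3.75)·(-3.25) + (1.25)·(2.75) + (1.25)·(2.75) + (1.25)·(-2.25)) / 3 = 16.25/3 = 5.4167
  S[V,V] = ((-3.25)·(-3.25) + (2.75)·(2.75) + (2.75)·(2.75) + (-2.25)·(-2.25)) / 3 = 30.75/3 = 10.25

S is symmetric (S[j,i] = S[i,j]). Assembling:

S = [[6.25, 5.4167],
 [5.4167, 10.25]]


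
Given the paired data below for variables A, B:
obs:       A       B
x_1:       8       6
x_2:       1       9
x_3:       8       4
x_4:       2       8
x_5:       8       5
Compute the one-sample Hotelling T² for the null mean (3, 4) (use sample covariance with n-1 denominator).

Step 1 — sample mean vector:
  mean(A) = (8 + 1 + 8 + 2 + 8) / 5 = 27/5 = 5.4
  mean(B) = (6 + 9 + 4 + 8 + 5) / 5 = 32/5 = 6.4
  x̄ = (5.4, 6.4),  deviation x̄ - mu_0 = (5.4, 6.4) - (3, 4) = (2.4, 2.4).

Step 2 — sample covariance matrix, S[i,j] = (1/(n-1)) · Σ_k (x_{k,i} - mean_i) · (x_{k,j} - mean_j), divisor n-1 = 4:
  S[A,A] = ((2.6)·(2.6) + (-4.4)·(-4.4) + (2.6)·(2.6) + (-3.4)·(-3.4) + (2.6)·(2.6)) / 4 = 51.2/4 = 12.8
  S[A,B] = ((2.6)·(-0.4) + (-4.4)·(2.6) + (2.6)·(-2.4) + (-3.4)·(1.6) + (2.6)·(-1.4)) / 4 = -27.8/4 = -6.95
  S[B,B] = ((-0.4)·(-0.4) + (2.6)·(2.6) + (-2.4)·(-2.4) + (1.6)·(1.6) + (-1.4)·(-1.4)) / 4 = 17.2/4 = 4.3
  S = [[12.8, -6.95],
 [-6.95, 4.3]].

Step 3 — invert S. det(S) = 12.8·4.3 - (-6.95)² = 6.7375.
  S^{-1} = (1/det) · [[d, -b], [-b, a]] = [[0.6382, 1.0315],
 [1.0315, 1.8998]].

Step 4 — quadratic form (x̄ - mu_0)^T · S^{-1} · (x̄ - mu_0):
  S^{-1} · (x̄ - mu_0) = (4.0074, 7.0353),
  (x̄ - mu_0)^T · [...] = (2.4)·(4.0074) + (2.4)·(7.0353) = 26.5024.

Step 5 — scale by n: T² = 5 · 26.5024 = 132.5121.

T² ≈ 132.5121


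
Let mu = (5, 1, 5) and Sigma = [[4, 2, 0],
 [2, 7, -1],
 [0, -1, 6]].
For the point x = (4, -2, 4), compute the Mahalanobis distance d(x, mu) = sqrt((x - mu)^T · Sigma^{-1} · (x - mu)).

Step 1 — centre the observation: (x - mu) = (-1, -3, -1).

Step 2 — invert Sigma (cofactor / det for 3×3, or solve directly):
  Sigma^{-1} = [[0.2929, -0.0857, -0.0143],
 [-0.0857, 0.1714, 0.0286],
 [-0.0143, 0.0286, 0.1714]].

Step 3 — form the quadratic (x - mu)^T · Sigma^{-1} · (x - mu):
  Sigma^{-1} · (x - mu) = (-0.0214, -0.4571, -0.2429).
  (x - mu)^T · [Sigma^{-1} · (x - mu)] = (-1)·(-0.0214) + (-3)·(-0.4571) + (-1)·(-0.2429) = 1.6357.

Step 4 — take square root: d = √(1.6357) ≈ 1.279.

d(x, mu) = √(1.6357) ≈ 1.279


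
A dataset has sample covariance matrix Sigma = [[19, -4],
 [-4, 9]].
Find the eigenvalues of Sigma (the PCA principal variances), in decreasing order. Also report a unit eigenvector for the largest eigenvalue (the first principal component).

Step 1 — characteristic polynomial of 2×2 Sigma:
  det(Sigma - λI) = λ² - trace · λ + det = 0.
  trace = 19 + 9 = 28, det = 19·9 - (-4)² = 155.
Step 2 — discriminant:
  Δ = trace² - 4·det = 784 - 620 = 164.
Step 3 — eigenvalues:
  λ = (trace ± √Δ)/2 = (28 ± 12.8062)/2,
  λ_1 = 20.4031,  λ_2 = 7.5969.

Step 4 — unit eigenvector for λ_1: solve (Sigma - λ_1 I)v = 0. First row:
  (19 - 20.4031)·v_x + (-4)·v_y = 0, i.e. (-1.4031)·v_x + (-4)·v_y = 0,
  so v ∝ (b, λ_1 - a) = (-4, 1.4031); multiply by -1 so the first entry is positive: u = (4, -1.4031).
  ||u|| = √((4)² + (-1.4031)²) = √(17.9688) ≈ 4.239,
  v_1 = u/||u|| ≈ (0.9436, -0.331) (||v_1|| = 1).

λ_1 = 20.4031,  λ_2 = 7.5969;  v_1 ≈ (0.9436, -0.331)


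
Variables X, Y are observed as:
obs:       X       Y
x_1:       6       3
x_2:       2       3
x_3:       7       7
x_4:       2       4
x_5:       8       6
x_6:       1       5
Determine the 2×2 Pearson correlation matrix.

Step 1 — column means:
  mean(X) = (6 + 2 + 7 + 2 + 8 + 1) / 6 = 26/6 = 4.3333
  mean(Y) = (3 + 3 + 7 + 4 + 6 + 5) / 6 = 28/6 = 4.6667

Step 2 — sample variances and covariances s[i,j] = (1/(n-1)) · Σ_k (x_{k,i} - mean_i) · (x_{k,j} - mean_j), with n-1 = 5:
  s[X,X] = ((1.6667)·(1.6667) + (-2.3333)·(-2.3333) + (2.6667)·(2.6667) + (-2.3333)·(-2.3333) + (3.6667)·(3.6667) + (-3.3333)·(-3.3333)) / 5 = 45.3333/5 = 9.0667
  s[X,Y] = ((1.6667)·(-1.6667) + (-2.3333)·(-1.6667) + (2.6667)·(2.3333) + (-2.3333)·(-0.6667) + (3.6667)·(1.3333) + (-3.3333)·(0.3333)) / 5 = 12.6667/5 = 2.5333
  s[Y,Y] = ((-1.6667)·(-1.6667) + (-1.6667)·(-1.6667) + (2.3333)·(2.3333) + (-0.6667)·(-0.6667) + (1.3333)·(1.3333) + (0.3333)·(0.3333)) / 5 = 13.3333/5 = 2.6667
  Sample standard deviations s_i = √(s[i,i]):
  s(X) = √(9.0667) = 3.0111
  s(Y) = √(2.6667) = 1.633

Step 3 — r_{ij} = s_{ij} / (s_i · s_j):
  r[X,X] = 1 (diagonal).
  r[X,Y] = 2.5333 / (3.0111 · 1.633) = 2.5333 / 4.9171 = 0.5152
  r[Y,Y] = 1 (diagonal).

R is symmetric with unit diagonal. Assembling:

R = [[1, 0.5152],
 [0.5152, 1]]


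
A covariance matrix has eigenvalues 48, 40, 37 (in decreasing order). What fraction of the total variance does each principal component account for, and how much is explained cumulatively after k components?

Step 1 — total variance = trace(Sigma) = Σ λ_i = 48 + 40 + 37 = 125.

Step 2 — fraction explained by component i = λ_i / Σ λ:
  PC1: 48/125 = 0.384
  PC2: 40/125 = 0.32
  PC3: 37/125 = 0.296

Step 3 — cumulative fraction after k components = (λ_1 + ... + λ_k) / Σ λ:
  k = 1: 48/125 = 0.384
  k = 2: (48 + 40)/125 = 88/125 = 0.704
  k = 3: (48 + 40 + 37)/125 = 125/125 = 1

Summary (fraction, with percent):

explained: PC1 0.384 (38.4%), PC2 0.32 (32%), PC3 0.296 (29.6%);  cumulative: 0.384, 0.704, 1


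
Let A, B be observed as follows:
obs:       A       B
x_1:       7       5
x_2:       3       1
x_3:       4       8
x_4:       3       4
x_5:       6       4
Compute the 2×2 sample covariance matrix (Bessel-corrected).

Step 1 — column means:
  mean(A) = (7 + 3 + 4 + 3 + 6) / 5 = 23/5 = 4.6
  mean(B) = (5 + 1 + 8 + 4 + 4) / 5 = 22/5 = 4.4

Step 2 — sample covariance S[i,j] = (1/(n-1)) · Σ_k (x_{k,i} - mean_i) · (x_{k,j} - mean_j), with n-1 = 4.
  S[A,A] = ((2.4)·(2.4) + (-1.6)·(-1.6) + (-0.6)·(-0.6) + (-1.6)·(-1.6) + (1.4)·(1.4)) / 4 = 13.2/4 = 3.3
  S[A,B] = ((2.4)·(0.6) + (-1.6)·(-3.4) + (-0.6)·(3.6) + (-1.6)·(-0.4) + (1.4)·(-0.4)) / 4 = 4.8/4 = 1.2
  S[B,B] = ((0.6)·(0.6) + (-3.4)·(-3.4) + (3.6)·(3.6) + (-0.4)·(-0.4) + (-0.4)·(-0.4)) / 4 = 25.2/4 = 6.3

S is symmetric (S[j,i] = S[i,j]). Assembling:

S = [[3.3, 1.2],
 [1.2, 6.3]]


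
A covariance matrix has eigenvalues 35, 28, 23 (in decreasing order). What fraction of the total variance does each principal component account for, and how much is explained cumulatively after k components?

Step 1 — total variance = trace(Sigma) = Σ λ_i = 35 + 28 + 23 = 86.

Step 2 — fraction explained by component i = λ_i / Σ λ:
  PC1: 35/86 = 0.407
  PC2: 28/86 = 0.3256
  PC3: 23/86 = 0.2674

Step 3 — cumulative fraction after k components = (λ_1 + ... + λ_k) / Σ λ:
  k = 1: 35/86 = 0.407
  k = 2: (35 + 28)/86 = 63/86 = 0.7326
  k = 3: (35 + 28 + 23)/86 = 86/86 = 1

Summary (fraction, with percent):

explained: PC1 0.407 (40.7%), PC2 0.3256 (32.56%), PC3 0.2674 (26.74%);  cumulative: 0.407, 0.7326, 1


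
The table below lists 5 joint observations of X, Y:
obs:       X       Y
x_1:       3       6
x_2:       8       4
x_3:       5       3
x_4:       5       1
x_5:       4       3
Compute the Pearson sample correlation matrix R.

Step 1 — column means:
  mean(X) = (3 + 8 + 5 + 5 + 4) / 5 = 25/5 = 5
  mean(Y) = (6 + 4 + 3 + 1 + 3) / 5 = 17/5 = 3.4

Step 2 — sample variances and covariances s[i,j] = (1/(n-1)) · Σ_k (x_{k,i} - mean_i) · (x_{k,j} - mean_j), with n-1 = 4:
  s[X,X] = ((-2)·(-2) + (3)·(3) + (0)·(0) + (0)·(0) + (-1)·(-1)) / 4 = 14/4 = 3.5
  s[X,Y] = ((-2)·(2.6) + (3)·(0.6) + (0)·(-0.4) + (0)·(-2.4) + (-1)·(-0.4)) / 4 = -3/4 = -0.75
  s[Y,Y] = ((2.6)·(2.6) + (0.6)·(0.6) + (-0.4)·(-0.4) + (-2.4)·(-2.4) + (-0.4)·(-0.4)) / 4 = 13.2/4 = 3.3
  Sample standard deviations s_i = √(s[i,i]):
  s(X) = √(3.5) = 1.8708
  s(Y) = √(3.3) = 1.8166

Step 3 — r_{ij} = s_{ij} / (s_i · s_j):
  r[X,X] = 1 (diagonal).
  r[X,Y] = -0.75 / (1.8708 · 1.8166) = -0.75 / 3.3985 = -0.2207
  r[Y,Y] = 1 (diagonal).

R is symmetric with unit diagonal. Assembling:

R = [[1, -0.2207],
 [-0.2207, 1]]


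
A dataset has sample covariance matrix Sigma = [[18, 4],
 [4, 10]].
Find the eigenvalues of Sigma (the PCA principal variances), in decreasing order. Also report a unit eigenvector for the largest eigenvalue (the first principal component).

Step 1 — characteristic polynomial of 2×2 Sigma:
  det(Sigma - λI) = λ² - trace · λ + det = 0.
  trace = 18 + 10 = 28, det = 18·10 - (4)² = 164.
Step 2 — discriminant:
  Δ = trace² - 4·det = 784 - 656 = 128.
Step 3 — eigenvalues:
  λ = (trace ± √Δ)/2 = (28 ± 11.3137)/2,
  λ_1 = 19.6569,  λ_2 = 8.3431.

Step 4 — unit eigenvector for λ_1: solve (Sigma - λ_1 I)v = 0. First row:
  (18 - 19.6569)·v_x + (4)·v_y = 0, i.e. (-1.6569)·v_x + (4)·v_y = 0,
  so v ∝ (b, λ_1 - a) = (4, 1.6569) = u.
  ||u|| = √((4)² + (1.6569)²) = √(18.7452) ≈ 4.3296,
  v_1 = u/||u|| ≈ (0.9239, 0.3827) (||v_1|| = 1).

λ_1 = 19.6569,  λ_2 = 8.3431;  v_1 ≈ (0.9239, 0.3827)


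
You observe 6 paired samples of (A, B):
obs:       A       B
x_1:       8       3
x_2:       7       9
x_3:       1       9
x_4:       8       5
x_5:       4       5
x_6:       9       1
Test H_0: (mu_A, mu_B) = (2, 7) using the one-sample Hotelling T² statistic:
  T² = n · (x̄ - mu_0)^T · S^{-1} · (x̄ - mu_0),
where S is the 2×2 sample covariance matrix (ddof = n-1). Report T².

Step 1 — sample mean vector:
  mean(A) = (8 + 7 + 1 + 8 + 4 + 9) / 6 = 37/6 = 6.1667
  mean(B) = (3 + 9 + 9 + 5 + 5 + 1) / 6 = 32/6 = 5.3333
  x̄ = (6.1667, 5.3333),  deviation x̄ - mu_0 = (6.1667, 5.3333) - (2, 7) = (4.1667, -1.6667).

Step 2 — sample covariance matrix, S[i,j] = (1/(n-1)) · Σ_k (x_{k,i} - mean_i) · (x_{k,j} - mean_j), divisor n-1 = 5:
  S[A,A] = ((1.8333)·(1.8333) + (0.8333)·(0.8333) + (-5.1667)·(-5.1667) + (1.8333)·(1.8333) + (-2.1667)·(-2.1667) + (2.8333)·(2.8333)) / 5 = 46.8333/5 = 9.3667
  S[A,B] = ((1.8333)·(-2.3333) + (0.8333)·(3.6667) + (-5.1667)·(3.6667) + (1.8333)·(-0.3333) + (-2.1667)·(-0.3333) + (2.8333)·(-4.3333)) / 5 = -32.3333/5 = -6.4667
  S[B,B] = ((-2.3333)·(-2.3333) + (3.6667)·(3.6667) + (3.6667)·(3.6667) + (-0.3333)·(-0.3333) + (-0.3333)·(-0.3333) + (-4.3333)·(-4.3333)) / 5 = 51.3333/5 = 10.2667
  S = [[9.3667, -6.4667],
 [-6.4667, 10.2667]].

Step 3 — invert S. det(S) = 9.3667·10.2667 - (-6.4667)² = 54.3467.
  S^{-1} = (1/det) · [[d, -b], [-b, a]] = [[0.1889, 0.119],
 [0.119, 0.1724]].

Step 4 — quadratic form (x̄ - mu_0)^T · S^{-1} · (x̄ - mu_0):
  S^{-1} · (x̄ - mu_0) = (0.5888, 0.2085),
  (x̄ - mu_0)^T · [...] = (4.1667)·(0.5888) + (-1.6667)·(0.2085) = 2.1058.

Step 5 — scale by n: T² = 6 · 2.1058 = 12.6349.

T² ≈ 12.6349


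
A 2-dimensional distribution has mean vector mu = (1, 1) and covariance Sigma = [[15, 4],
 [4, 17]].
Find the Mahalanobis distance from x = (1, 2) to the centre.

Step 1 — centre the observation: (x - mu) = (0, 1).

Step 2 — invert Sigma. det(Sigma) = 15·17 - (4)² = 239.
  Sigma^{-1} = (1/det) · [[d, -b], [-b, a]] = [[0.0711, -0.0167],
 [-0.0167, 0.0628]].

Step 3 — form the quadratic (x - mu)^T · Sigma^{-1} · (x - mu):
  Sigma^{-1} · (x - mu) = (-0.0167, 0.0628).
  (x - mu)^T · [Sigma^{-1} · (x - mu)] = (0)·(-0.0167) + (1)·(0.0628) = 0.0628.

Step 4 — take square root: d = √(0.0628) ≈ 0.2505.

d(x, mu) = √(0.0628) ≈ 0.2505


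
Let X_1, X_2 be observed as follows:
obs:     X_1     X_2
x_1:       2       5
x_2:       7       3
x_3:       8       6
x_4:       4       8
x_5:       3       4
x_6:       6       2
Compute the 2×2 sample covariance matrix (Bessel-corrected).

Step 1 — column means:
  mean(X_1) = (2 + 7 + 8 + 4 + 3 + 6) / 6 = 30/6 = 5
  mean(X_2) = (5 + 3 + 6 + 8 + 4 + 2) / 6 = 28/6 = 4.6667

Step 2 — sample covariance S[i,j] = (1/(n-1)) · Σ_k (x_{k,i} - mean_i) · (x_{k,j} - mean_j), with n-1 = 5.
  S[X_1,X_1] = ((-3)·(-3) + (2)·(2) + (3)·(3) + (-1)·(-1) + (-2)·(-2) + (1)·(1)) / 5 = 28/5 = 5.6
  S[X_1,X_2] = ((-3)·(0.3333) + (2)·(-1.6667) + (3)·(1.3333) + (-1)·(3.3333) + (-2)·(-0.6667) + (1)·(-2.6667)) / 5 = -5/5 = -1
  S[X_2,X_2] = ((0.3333)·(0.3333) + (-1.6667)·(-1.6667) + (1.3333)·(1.3333) + (3.3333)·(3.3333) + (-0.6667)·(-0.6667) + (-2.6667)·(-2.6667)) / 5 = 23.3333/5 = 4.6667

S is symmetric (S[j,i] = S[i,j]). Assembling:

S = [[5.6, -1],
 [-1, 4.6667]]


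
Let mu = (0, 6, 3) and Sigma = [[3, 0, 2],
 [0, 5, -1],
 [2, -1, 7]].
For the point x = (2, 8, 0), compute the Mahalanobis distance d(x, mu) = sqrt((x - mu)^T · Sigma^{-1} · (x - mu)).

Step 1 — centre the observation: (x - mu) = (2, 2, -3).

Step 2 — invert Sigma (cofactor / det for 3×3, or solve directly):
  Sigma^{-1} = [[0.4146, -0.0244, -0.122],
 [-0.0244, 0.2073, 0.0366],
 [-0.122, 0.0366, 0.1829]].

Step 3 — form the quadratic (x - mu)^T · Sigma^{-1} · (x - mu):
  Sigma^{-1} · (x - mu) = (1.1463, 0.2561, -0.7195).
  (x - mu)^T · [Sigma^{-1} · (x - mu)] = (2)·(1.1463) + (2)·(0.2561) + (-3)·(-0.7195) = 4.9634.

Step 4 — take square root: d = √(4.9634) ≈ 2.2279.

d(x, mu) = √(4.9634) ≈ 2.2279
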